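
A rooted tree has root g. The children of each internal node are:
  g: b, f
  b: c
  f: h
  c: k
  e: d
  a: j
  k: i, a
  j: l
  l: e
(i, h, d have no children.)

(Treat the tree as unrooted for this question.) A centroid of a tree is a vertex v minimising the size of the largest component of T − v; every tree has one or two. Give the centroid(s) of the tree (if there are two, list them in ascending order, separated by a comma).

k

If k is removed the pieces have sizes 5, 5, 1, all ≤ ⌊12/2⌋ = 6.
Every other node leaves some component of size > 6, so the centroid is unique.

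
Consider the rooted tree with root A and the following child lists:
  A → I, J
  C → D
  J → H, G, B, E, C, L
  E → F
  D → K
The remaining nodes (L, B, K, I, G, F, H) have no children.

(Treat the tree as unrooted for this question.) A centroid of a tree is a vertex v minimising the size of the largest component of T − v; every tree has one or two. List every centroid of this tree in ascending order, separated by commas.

Delete J: the remaining components have sizes 3, 2, 2, 1, 1, 1, 1. Max 3 ≤ 6, so J is a centroid.
Every other node leaves some component of size > 6, so the centroid is unique.

J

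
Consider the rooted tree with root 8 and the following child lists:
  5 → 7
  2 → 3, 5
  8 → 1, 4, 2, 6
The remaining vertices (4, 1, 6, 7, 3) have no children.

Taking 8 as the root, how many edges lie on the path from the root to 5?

2

8–2–5 — 2 edges.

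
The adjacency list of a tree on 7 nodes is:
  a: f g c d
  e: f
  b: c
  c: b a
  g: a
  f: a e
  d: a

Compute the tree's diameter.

Starting from b, a farthest node is e at distance 4.
One longest path: b-c-a-f-e.
So the diameter is 4.

4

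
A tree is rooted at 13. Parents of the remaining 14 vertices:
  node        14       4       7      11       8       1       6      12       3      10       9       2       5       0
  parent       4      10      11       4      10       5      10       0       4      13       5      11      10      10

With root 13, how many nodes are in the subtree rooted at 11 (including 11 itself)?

3

The subtree rooted at 11 contains: 11, 7, 2 — 3 nodes.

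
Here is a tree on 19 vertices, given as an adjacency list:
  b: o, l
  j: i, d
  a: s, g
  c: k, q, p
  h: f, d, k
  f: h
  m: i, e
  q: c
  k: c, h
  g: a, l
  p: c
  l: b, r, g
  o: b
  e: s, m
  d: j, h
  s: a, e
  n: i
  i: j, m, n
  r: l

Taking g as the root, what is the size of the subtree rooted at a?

14

Descendants of a (including itself): a, s, e, m, i, j, n, d, h, k, f, c, q, p. That's 14.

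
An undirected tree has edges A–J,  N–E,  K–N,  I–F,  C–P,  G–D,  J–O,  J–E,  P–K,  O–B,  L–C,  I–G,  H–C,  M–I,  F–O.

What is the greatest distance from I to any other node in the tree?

9

The node farthest from I is L (H also at distance 9), via I – F – O – J – E – N – K – P – C – L — 9 edges.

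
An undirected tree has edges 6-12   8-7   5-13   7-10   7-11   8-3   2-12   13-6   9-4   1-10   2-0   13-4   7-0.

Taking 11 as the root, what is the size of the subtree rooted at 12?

6

Descendants of 12 (including itself): 12, 6, 13, 5, 4, 9. That's 6.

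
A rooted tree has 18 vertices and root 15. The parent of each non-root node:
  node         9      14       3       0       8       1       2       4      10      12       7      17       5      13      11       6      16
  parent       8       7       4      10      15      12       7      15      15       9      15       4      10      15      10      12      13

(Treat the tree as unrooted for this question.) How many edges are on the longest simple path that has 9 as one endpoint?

4

Distances from 9 peak at 4, attained at 5 (17, 0, 2, 16, 3, 11, 14 also at distance 4).
9 – 8 – 15 – 10 – 5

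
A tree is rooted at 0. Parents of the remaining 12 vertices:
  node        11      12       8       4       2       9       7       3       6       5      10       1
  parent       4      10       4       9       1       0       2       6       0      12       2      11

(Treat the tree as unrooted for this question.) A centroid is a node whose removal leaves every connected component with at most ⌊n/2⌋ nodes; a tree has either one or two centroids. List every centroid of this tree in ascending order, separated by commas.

11

If 11 is removed the pieces have sizes 6, 6, all ≤ ⌊13/2⌋ = 6.
Every other node leaves some component of size > 6, so the centroid is unique.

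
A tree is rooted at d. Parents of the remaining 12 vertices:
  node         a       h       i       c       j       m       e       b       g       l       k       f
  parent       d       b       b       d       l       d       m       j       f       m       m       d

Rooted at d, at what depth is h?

5

Path from d to h: d–m–l–j–b–h, which has 5 edges.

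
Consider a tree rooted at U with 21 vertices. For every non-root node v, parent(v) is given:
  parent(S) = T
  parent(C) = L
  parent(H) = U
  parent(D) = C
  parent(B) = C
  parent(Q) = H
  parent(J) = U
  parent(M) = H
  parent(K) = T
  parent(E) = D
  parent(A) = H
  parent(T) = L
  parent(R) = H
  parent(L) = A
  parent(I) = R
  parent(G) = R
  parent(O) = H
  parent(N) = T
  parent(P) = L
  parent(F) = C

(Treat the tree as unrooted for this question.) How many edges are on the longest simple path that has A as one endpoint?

The node farthest from A is E, via A – L – C – D – E — 4 edges.

4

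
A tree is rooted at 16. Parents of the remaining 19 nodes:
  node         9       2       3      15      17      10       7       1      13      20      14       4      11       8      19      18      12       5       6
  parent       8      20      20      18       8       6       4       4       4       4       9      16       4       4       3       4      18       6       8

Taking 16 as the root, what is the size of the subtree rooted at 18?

Descendants of 18 (including itself): 18, 12, 15. That's 3.

3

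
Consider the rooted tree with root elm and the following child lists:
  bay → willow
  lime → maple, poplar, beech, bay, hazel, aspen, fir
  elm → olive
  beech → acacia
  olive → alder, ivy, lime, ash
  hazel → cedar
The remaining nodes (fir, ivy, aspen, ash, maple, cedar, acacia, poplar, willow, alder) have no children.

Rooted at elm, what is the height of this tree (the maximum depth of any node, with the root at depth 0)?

A deepest node is acacia, reached by elm-olive-lime-beech-acacia.
That path has 4 edges, so the height is 4.

4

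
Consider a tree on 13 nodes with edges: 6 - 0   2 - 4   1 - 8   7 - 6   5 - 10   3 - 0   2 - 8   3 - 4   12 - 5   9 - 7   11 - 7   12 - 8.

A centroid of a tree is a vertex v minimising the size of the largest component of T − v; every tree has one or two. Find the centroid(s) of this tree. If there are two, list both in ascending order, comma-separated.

Delete 4: the remaining components have sizes 6, 6. Max 6 ≤ 6, so 4 is a centroid.
Every other node leaves some component of size > 6, so the centroid is unique.

4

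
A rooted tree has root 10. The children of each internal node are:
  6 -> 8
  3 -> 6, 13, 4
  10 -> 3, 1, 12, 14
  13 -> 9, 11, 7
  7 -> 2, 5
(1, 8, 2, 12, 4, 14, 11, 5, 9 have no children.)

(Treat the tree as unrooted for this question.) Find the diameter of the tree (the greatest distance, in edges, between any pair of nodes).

A longest path is 14 - 10 - 3 - 13 - 7 - 2, with 5 edges.

5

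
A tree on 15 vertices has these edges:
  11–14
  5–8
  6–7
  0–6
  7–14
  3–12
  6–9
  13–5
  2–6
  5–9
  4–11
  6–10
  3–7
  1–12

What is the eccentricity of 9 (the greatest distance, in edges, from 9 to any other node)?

Distances from 9 peak at 5, attained at 1 (4 also at distance 5).
9–6–7–3–12–1

5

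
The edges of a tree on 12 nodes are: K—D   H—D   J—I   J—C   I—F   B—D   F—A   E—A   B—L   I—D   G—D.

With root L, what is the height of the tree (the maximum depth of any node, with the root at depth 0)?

6

E sits deepest: L – B – D – I – F – A – E — 6 edges from the root.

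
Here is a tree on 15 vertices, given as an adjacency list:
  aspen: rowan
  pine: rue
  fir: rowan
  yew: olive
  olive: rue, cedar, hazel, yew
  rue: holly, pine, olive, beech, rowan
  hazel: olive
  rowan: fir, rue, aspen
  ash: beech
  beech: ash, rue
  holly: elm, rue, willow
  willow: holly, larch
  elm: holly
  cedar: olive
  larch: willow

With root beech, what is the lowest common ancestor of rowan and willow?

rue

Ancestors of rowan (toward the root): rowan, rue, beech.
Ancestors of willow: willow, holly, rue, beech.
The deepest node appearing in both lists is rue.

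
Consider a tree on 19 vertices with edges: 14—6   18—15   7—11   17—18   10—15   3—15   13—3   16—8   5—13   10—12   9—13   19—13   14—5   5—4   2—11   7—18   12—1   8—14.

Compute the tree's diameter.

10

A longest path is 16 - 8 - 14 - 5 - 13 - 3 - 15 - 18 - 7 - 11 - 2, with 10 edges.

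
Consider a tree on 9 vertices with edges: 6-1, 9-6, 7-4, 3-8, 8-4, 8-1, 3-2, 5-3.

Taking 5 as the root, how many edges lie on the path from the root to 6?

4

Path from 5 to 6: 5 → 3 → 8 → 1 → 6, which has 4 edges.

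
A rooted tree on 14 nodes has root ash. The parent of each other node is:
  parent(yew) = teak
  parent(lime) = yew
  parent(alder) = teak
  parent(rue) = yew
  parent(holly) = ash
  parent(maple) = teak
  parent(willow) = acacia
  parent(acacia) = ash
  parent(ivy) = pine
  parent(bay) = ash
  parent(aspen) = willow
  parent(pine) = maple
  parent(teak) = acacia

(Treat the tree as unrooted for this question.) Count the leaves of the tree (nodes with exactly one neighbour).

The leaves are alder, aspen, bay, holly, ivy, lime, rue.
That is 7 leaves.

7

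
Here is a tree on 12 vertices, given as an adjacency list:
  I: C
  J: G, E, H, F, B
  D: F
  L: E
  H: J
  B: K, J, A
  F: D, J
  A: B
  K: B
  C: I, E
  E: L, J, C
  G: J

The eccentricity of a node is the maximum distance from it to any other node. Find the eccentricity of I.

5

A farthest node from I is A (D, K also at distance 5).
The path I – C – E – J – B – A has 5 edges.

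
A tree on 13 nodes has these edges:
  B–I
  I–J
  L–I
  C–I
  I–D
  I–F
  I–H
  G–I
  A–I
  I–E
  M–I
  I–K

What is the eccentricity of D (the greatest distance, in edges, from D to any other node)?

2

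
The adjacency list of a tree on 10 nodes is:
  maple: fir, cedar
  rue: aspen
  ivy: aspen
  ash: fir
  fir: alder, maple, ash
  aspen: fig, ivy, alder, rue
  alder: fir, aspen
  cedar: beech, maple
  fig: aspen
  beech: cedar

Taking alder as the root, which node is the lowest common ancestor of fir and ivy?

Ancestors of fir (toward the root): fir, alder.
Ancestors of ivy: ivy, aspen, alder.
The deepest node appearing in both lists is alder.

alder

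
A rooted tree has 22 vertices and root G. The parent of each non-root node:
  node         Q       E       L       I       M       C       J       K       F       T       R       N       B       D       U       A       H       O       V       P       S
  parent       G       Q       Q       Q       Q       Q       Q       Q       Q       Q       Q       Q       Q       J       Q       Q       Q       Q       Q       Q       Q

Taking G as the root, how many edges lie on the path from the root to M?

2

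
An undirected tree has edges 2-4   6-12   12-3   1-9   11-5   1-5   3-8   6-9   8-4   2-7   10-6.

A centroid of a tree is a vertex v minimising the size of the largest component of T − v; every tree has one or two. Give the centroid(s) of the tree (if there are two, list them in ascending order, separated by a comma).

6, 12

If 12 is removed the pieces have sizes 6, 5, all ≤ ⌊12/2⌋ = 6.
Its neighbour 6 also leaves a largest component of size 6, so both are centroids.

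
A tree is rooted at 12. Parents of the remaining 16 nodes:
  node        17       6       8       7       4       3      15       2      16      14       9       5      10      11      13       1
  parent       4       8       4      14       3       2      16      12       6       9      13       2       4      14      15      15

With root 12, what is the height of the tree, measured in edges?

11

The longest root-to-leaf path is 12–2–3–4–8–6–16–15–13–9–14–11 (11 edges).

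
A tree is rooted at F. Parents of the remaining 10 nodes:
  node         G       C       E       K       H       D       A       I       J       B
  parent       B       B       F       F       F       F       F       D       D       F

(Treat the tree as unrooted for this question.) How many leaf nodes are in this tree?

8

Exactly 8 nodes have a single neighbour: A, C, E, G, H, I, J, K.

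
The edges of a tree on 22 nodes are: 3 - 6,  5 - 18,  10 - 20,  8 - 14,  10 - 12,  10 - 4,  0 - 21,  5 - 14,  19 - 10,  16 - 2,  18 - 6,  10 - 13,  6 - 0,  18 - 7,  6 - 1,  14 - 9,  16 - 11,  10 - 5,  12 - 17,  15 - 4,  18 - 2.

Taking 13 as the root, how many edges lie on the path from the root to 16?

5

13 – 10 – 5 – 18 – 2 – 16 — 5 edges.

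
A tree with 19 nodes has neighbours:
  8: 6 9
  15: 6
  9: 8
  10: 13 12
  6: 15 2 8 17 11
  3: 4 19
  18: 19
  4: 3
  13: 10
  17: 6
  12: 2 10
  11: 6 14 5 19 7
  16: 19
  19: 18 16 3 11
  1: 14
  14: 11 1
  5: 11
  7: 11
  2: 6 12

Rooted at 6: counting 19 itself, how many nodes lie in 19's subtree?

5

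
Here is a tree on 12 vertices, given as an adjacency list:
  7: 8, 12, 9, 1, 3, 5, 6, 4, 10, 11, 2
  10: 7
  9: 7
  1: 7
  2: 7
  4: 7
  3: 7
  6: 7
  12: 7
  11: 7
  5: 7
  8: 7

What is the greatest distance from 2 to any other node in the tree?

2

Distances from 2 peak at 2, attained at 12 (5, 1, 3, 10, 11, 4, 8, 6, 9 also at distance 2).
2–7–12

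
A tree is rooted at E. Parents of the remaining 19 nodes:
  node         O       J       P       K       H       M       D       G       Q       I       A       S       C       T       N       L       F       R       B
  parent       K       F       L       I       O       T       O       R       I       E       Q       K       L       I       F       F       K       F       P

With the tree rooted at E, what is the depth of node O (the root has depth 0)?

Climbing from O to the root: O → K → I → E. That's 3 steps.

3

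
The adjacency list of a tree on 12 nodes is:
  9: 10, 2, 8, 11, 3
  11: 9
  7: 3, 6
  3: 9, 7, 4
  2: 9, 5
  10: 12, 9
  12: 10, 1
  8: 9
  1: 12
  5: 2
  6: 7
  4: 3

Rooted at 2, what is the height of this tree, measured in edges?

4

6 sits deepest: 2–9–3–7–6 — 4 edges from the root.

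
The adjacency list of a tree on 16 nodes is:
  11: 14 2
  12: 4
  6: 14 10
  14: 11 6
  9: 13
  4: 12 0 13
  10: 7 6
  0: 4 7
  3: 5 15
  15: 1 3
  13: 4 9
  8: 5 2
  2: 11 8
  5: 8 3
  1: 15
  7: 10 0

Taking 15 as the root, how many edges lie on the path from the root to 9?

Climbing from 9 to the root: 9–13–4–0–7–10–6–14–11–2–8–5–3–15. That's 13 steps.

13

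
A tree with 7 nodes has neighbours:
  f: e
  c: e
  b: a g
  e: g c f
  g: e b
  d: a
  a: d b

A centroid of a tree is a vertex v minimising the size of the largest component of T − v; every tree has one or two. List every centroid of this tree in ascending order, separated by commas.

Removing g splits the tree into components of sizes 3, 3; the largest is 3 ≤ ⌊7/2⌋ = 3.
No neighbour of g does as well, so g is the unique centroid.

g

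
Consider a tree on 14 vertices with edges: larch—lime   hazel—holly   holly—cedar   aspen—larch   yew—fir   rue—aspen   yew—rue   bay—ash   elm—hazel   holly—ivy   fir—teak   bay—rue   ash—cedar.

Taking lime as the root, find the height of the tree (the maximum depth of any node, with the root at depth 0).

9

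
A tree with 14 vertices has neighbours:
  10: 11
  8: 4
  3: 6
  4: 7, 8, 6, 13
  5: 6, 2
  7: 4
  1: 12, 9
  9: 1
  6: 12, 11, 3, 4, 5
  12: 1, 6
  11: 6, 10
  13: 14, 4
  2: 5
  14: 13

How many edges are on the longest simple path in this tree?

6

Starting from 14, a farthest node is 9 at distance 6.
One longest path: 14 – 13 – 4 – 6 – 12 – 1 – 9.
So the diameter is 6.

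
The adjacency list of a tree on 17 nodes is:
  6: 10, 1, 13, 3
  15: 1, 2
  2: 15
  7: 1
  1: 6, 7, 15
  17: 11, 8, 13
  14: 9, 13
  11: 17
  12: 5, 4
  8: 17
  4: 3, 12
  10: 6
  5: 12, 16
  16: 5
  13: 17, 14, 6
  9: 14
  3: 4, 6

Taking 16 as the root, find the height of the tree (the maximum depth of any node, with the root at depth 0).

8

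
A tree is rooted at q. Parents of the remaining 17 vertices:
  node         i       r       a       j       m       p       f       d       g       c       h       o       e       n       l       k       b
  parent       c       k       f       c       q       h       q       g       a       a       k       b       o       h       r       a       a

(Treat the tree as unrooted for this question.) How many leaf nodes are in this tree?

8

The leaves are d, e, i, j, l, m, n, p.
That is 8 leaves.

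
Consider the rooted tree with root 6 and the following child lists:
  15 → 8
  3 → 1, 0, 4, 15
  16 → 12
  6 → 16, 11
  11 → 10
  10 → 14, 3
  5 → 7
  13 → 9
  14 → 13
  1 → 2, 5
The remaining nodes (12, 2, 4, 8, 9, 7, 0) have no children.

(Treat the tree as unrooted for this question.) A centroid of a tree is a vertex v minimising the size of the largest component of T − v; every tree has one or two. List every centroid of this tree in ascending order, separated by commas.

If 3 is removed the pieces have sizes 8, 4, 2, 1, 1, all ≤ ⌊17/2⌋ = 8.
Every other node leaves some component of size > 8, so the centroid is unique.

3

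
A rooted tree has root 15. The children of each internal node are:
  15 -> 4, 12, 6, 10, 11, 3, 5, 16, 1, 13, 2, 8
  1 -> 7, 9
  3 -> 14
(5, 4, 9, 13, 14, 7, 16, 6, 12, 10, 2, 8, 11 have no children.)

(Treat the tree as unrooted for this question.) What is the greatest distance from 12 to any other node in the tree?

A farthest node from 12 is 9 (14, 7 also at distance 3).
The path 12-15-1-9 has 3 edges.

3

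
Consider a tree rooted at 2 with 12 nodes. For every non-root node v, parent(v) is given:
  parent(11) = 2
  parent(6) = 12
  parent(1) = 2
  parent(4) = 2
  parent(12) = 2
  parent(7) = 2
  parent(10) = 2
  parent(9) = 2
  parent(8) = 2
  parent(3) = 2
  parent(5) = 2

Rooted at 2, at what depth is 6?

2 – 12 – 6 — 2 edges.

2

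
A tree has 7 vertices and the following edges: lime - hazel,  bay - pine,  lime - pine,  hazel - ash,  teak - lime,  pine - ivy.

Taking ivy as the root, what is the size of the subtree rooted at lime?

lime's subtree: {lime, hazel, teak, ash}, size 4.

4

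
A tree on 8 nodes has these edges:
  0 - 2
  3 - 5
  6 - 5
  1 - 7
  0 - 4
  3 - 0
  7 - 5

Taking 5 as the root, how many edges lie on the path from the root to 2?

3

Path from 5 to 2: 5–3–0–2, which has 3 edges.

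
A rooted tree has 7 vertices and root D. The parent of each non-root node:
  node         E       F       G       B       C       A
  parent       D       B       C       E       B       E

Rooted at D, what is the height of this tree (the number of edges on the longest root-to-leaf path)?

4

A deepest node is G, reached by D – E – B – C – G.
That path has 4 edges, so the height is 4.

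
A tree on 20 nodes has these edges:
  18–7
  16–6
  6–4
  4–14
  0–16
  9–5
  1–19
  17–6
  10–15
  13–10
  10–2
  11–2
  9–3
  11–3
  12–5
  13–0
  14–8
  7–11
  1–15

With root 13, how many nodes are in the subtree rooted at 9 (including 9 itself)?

3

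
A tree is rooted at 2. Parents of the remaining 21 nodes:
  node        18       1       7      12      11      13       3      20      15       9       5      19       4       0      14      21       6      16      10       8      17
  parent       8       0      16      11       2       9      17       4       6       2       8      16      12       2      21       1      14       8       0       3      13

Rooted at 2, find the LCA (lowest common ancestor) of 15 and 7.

2

Ancestors of 15 (toward the root): 15, 6, 14, 21, 1, 0, 2.
Ancestors of 7: 7, 16, 8, 3, 17, 13, 9, 2.
The deepest node appearing in both lists is 2.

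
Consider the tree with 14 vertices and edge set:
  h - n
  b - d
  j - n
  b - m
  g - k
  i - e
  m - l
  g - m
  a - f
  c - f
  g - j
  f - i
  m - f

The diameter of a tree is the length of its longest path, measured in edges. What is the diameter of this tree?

BFS from h reaches e last, at distance 7; BFS from e confirms no node is farther.
Path: h - n - j - g - m - f - i - e.

7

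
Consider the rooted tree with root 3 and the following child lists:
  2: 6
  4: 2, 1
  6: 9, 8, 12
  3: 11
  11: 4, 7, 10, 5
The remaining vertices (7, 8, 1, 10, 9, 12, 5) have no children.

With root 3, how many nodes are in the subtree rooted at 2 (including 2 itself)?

5

Descendants of 2 (including itself): 2, 6, 8, 12, 9. That's 5.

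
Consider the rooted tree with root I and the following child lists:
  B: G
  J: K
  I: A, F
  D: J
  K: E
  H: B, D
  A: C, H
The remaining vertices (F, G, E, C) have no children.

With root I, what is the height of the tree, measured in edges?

A deepest node is E, reached by I-A-H-D-J-K-E.
That path has 6 edges, so the height is 6.

6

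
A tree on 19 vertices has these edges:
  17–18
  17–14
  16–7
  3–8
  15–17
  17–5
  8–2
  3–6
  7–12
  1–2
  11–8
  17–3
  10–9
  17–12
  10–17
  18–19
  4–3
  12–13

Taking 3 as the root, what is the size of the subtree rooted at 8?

4

8's subtree: {8, 2, 11, 1}, size 4.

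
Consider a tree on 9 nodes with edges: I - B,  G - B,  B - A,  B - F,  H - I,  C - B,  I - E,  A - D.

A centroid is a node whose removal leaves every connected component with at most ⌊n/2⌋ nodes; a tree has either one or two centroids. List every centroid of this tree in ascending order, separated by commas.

B

Removing B splits the tree into components of sizes 3, 2, 1, 1, 1; the largest is 3 ≤ ⌊9/2⌋ = 4.
No neighbour of B does as well, so B is the unique centroid.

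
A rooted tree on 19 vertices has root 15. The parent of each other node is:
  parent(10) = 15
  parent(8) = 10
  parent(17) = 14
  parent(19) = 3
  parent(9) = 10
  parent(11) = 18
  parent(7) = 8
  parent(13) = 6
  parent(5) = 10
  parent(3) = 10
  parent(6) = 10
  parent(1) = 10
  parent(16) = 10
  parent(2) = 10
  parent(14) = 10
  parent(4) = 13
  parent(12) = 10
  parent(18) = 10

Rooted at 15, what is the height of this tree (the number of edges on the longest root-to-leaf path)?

A deepest node is 4, reached by 15-10-6-13-4.
That path has 4 edges, so the height is 4.

4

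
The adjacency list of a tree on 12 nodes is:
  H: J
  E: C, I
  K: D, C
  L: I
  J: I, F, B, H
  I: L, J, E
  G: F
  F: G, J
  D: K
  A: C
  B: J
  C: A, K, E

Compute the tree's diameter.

Starting from D, a farthest node is G at distance 7.
One longest path: D - K - C - E - I - J - F - G.
So the diameter is 7.

7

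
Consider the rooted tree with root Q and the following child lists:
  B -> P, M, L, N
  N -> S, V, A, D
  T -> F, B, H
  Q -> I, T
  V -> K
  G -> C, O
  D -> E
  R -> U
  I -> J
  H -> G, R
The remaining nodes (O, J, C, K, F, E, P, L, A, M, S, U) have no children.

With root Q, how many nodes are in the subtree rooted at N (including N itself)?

7

Descendants of N (including itself): N, D, S, V, A, E, K. That's 7.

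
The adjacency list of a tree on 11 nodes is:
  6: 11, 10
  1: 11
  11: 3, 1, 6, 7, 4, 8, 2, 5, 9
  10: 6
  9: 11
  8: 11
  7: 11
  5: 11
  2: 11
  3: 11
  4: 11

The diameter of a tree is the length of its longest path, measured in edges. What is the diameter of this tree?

3

BFS from 10 reaches 1 last, at distance 3; BFS from 1 confirms no node is farther.
Path: 10 – 6 – 11 – 1.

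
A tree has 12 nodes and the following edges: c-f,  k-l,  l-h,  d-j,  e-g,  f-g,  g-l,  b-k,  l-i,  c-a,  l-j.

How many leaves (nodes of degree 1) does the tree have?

Exactly 6 nodes have a single neighbour: a, b, d, e, h, i.

6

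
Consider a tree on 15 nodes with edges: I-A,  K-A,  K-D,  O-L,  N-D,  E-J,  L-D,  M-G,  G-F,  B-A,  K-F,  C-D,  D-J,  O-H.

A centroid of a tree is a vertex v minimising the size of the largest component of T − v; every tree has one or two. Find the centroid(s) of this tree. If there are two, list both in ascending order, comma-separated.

Delete D: the remaining components have sizes 7, 3, 2, 1, 1. Max 7 ≤ 7, so D is a centroid.
No neighbour of D does as well, so D is the unique centroid.

D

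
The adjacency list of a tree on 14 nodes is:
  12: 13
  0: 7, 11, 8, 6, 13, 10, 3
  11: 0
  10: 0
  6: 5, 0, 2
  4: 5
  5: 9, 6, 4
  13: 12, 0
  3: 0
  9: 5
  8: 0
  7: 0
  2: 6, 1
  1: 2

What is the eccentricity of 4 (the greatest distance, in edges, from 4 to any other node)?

5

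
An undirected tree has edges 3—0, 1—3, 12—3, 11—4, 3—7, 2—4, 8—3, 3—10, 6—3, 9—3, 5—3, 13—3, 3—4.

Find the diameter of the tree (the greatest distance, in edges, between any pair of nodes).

A longest path is 11 - 4 - 3 - 1, with 3 edges.

3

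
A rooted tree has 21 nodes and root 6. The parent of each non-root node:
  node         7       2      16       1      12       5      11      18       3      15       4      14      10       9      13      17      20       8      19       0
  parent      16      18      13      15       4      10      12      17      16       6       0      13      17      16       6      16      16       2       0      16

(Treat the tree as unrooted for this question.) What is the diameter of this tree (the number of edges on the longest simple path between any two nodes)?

8

Starting from 8, a farthest node is 11 at distance 8.
One longest path: 8 - 2 - 18 - 17 - 16 - 0 - 4 - 12 - 11.
So the diameter is 8.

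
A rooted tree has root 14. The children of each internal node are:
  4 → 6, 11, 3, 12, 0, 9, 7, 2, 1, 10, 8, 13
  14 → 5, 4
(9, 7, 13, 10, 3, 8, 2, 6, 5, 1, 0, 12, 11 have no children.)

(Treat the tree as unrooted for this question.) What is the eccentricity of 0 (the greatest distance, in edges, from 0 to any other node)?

Distances from 0 peak at 3, attained at 5.
0–4–14–5

3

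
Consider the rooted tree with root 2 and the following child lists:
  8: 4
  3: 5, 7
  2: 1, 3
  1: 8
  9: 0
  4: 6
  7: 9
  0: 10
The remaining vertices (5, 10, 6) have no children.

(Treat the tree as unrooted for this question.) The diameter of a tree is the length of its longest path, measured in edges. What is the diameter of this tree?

BFS from 10 reaches 6 last, at distance 9; BFS from 6 confirms no node is farther.
Path: 10 – 0 – 9 – 7 – 3 – 2 – 1 – 8 – 4 – 6.

9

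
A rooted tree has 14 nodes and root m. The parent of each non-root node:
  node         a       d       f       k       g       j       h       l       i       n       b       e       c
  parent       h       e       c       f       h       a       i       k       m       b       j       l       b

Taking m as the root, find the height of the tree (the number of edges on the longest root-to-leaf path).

d sits deepest: m–i–h–a–j–b–c–f–k–l–e–d — 11 edges from the root.

11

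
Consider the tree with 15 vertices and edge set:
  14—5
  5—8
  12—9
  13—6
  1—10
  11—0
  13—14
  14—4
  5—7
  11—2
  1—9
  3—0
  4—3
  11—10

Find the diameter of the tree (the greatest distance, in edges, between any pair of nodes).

BFS from 12 reaches 6 last, at distance 10; BFS from 6 confirms no node is farther.
Path: 12 – 9 – 1 – 10 – 11 – 0 – 3 – 4 – 14 – 13 – 6.

10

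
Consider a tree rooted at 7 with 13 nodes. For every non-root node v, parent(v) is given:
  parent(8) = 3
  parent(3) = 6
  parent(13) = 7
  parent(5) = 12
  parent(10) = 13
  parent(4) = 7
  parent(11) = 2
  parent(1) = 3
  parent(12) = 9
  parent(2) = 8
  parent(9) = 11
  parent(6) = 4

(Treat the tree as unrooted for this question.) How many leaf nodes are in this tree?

3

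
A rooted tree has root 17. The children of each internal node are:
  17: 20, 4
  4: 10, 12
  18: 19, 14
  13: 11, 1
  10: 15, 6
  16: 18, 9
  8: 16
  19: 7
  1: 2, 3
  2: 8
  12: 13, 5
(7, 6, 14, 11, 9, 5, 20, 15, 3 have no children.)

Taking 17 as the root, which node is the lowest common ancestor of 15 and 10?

Ancestors of 15 (toward the root): 15, 10, 4, 17.
Ancestors of 10: 10, 4, 17.
The deepest node appearing in both lists is 10.

10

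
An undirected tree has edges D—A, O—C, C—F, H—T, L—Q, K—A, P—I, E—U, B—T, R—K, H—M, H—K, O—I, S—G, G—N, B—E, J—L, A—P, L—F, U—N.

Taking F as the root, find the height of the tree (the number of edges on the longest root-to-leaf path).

The longest root-to-leaf path is F–C–O–I–P–A–K–H–T–B–E–U–N–G–S (14 edges).

14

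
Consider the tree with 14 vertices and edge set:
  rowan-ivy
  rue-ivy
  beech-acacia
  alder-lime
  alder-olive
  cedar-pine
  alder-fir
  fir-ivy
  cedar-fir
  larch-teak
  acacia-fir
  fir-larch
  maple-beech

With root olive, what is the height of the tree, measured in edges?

5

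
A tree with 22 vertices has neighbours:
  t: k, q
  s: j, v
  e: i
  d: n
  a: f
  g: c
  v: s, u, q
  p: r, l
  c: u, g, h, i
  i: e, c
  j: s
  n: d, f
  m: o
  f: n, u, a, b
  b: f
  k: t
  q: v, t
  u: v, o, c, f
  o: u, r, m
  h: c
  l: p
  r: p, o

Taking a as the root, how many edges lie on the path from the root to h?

Path from a to h: a–f–u–c–h, which has 4 edges.

4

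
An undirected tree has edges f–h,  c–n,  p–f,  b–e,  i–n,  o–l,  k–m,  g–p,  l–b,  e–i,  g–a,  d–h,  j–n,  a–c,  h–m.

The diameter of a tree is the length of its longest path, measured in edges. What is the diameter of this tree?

13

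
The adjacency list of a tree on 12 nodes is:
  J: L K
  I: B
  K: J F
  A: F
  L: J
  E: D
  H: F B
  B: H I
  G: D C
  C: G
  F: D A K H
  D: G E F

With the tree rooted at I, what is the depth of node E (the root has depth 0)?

5

Path from I to E: I–B–H–F–D–E, which has 5 edges.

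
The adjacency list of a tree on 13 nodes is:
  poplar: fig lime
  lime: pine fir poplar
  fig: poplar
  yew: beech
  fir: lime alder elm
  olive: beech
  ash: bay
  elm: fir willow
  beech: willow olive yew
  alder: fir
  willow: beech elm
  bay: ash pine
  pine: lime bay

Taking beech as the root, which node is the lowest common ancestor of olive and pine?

beech

olive's ancestor chain is olive, beech and pine's is pine, lime, fir, elm, willow, beech; they first meet at beech.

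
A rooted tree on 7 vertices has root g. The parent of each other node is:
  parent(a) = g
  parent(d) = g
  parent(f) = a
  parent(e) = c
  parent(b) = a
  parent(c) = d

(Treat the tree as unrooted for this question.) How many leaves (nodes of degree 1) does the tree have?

Exactly 3 nodes have a single neighbour: b, e, f.

3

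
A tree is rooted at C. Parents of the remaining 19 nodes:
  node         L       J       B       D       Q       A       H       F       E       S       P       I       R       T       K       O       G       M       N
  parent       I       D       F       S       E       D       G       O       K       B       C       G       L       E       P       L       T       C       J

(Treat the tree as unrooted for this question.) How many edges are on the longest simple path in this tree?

BFS from M reaches N last, at distance 15; BFS from N confirms no node is farther.
Path: M – C – P – K – E – T – G – I – L – O – F – B – S – D – J – N.

15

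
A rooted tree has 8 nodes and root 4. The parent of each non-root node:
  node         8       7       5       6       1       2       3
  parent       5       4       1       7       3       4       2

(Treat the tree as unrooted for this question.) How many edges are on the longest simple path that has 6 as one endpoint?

A farthest node from 6 is 8.
The path 6–7–4–2–3–1–5–8 has 7 edges.

7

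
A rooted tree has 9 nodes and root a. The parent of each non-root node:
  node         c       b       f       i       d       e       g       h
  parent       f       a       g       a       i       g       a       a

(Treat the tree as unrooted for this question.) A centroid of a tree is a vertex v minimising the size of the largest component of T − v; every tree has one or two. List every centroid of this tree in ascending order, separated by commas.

Delete a: the remaining components have sizes 4, 2, 1, 1. Max 4 ≤ 4, so a is a centroid.
No neighbour of a does as well, so a is the unique centroid.

a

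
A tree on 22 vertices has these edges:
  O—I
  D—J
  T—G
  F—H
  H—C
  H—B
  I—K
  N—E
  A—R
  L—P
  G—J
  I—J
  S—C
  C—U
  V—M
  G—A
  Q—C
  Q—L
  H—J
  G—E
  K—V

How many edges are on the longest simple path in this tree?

9

A longest path is P–L–Q–C–H–J–I–K–V–M, with 9 edges.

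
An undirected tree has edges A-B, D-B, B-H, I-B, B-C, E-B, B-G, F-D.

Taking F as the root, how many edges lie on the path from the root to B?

2

Path from F to B: F → D → B, which has 2 edges.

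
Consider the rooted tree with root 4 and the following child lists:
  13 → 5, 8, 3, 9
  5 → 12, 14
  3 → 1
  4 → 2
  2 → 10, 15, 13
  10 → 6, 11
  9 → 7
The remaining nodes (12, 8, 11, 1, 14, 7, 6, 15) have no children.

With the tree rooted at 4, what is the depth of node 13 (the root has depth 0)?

Path from 4 to 13: 4 – 2 – 13, which has 2 edges.

2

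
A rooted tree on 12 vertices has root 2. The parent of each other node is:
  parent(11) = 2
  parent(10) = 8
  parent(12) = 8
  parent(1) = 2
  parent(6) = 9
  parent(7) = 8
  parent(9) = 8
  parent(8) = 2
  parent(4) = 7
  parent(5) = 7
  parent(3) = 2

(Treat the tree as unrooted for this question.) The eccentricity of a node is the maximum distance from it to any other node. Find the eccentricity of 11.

4

A farthest node from 11 is 4 (5, 6 also at distance 4).
The path 11–2–8–7–4 has 4 edges.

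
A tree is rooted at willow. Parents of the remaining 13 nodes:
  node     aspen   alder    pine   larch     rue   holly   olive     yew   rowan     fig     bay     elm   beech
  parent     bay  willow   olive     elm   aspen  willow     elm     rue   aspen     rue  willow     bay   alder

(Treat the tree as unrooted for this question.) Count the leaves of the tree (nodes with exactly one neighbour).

7

Exactly 7 nodes have a single neighbour: beech, fig, holly, larch, pine, rowan, yew.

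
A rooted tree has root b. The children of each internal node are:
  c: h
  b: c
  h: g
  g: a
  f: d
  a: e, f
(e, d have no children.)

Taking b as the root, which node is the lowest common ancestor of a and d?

a

a's ancestor chain is a, g, h, c, b and d's is d, f, a, g, h, c, b; they first meet at a.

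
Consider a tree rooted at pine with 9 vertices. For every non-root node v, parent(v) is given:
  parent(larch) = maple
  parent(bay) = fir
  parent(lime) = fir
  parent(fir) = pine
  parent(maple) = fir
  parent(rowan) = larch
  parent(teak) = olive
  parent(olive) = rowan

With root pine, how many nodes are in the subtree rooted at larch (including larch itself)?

4

larch's subtree: {larch, rowan, olive, teak}, size 4.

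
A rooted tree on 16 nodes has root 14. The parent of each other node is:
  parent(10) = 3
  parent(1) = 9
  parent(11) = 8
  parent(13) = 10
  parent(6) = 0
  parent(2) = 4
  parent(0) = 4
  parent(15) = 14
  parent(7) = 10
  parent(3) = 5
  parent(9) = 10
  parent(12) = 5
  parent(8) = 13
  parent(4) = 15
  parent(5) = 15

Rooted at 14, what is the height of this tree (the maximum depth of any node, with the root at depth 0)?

7

A deepest node is 11, reached by 14-15-5-3-10-13-8-11.
That path has 7 edges, so the height is 7.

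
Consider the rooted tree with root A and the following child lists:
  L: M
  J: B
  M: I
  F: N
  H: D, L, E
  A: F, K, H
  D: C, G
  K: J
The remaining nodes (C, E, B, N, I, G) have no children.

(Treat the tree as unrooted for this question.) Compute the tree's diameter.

7

A longest path is B – J – K – A – H – L – M – I, with 7 edges.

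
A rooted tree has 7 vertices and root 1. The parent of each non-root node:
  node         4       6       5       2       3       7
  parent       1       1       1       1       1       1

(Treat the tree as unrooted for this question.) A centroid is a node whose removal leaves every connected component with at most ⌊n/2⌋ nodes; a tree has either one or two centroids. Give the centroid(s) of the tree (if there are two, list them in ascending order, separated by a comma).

1

If 1 is removed the pieces have sizes 1, 1, 1, 1, 1, 1, all ≤ ⌊7/2⌋ = 3.
No neighbour of 1 does as well, so 1 is the unique centroid.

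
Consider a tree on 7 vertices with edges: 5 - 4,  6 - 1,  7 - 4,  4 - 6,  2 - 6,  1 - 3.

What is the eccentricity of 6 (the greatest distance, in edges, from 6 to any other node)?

The node farthest from 6 is 3 (7, 5 also at distance 2), via 6-1-3 — 2 edges.

2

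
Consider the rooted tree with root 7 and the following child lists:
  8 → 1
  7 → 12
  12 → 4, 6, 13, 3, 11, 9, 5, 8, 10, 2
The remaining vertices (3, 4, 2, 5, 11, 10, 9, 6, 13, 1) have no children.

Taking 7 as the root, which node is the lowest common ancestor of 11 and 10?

12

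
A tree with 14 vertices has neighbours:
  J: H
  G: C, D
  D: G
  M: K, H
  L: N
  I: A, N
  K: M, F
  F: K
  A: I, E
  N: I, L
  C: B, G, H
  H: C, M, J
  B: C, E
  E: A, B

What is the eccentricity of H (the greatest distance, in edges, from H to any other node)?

Distances from H peak at 7, attained at L.
H–C–B–E–A–I–N–L

7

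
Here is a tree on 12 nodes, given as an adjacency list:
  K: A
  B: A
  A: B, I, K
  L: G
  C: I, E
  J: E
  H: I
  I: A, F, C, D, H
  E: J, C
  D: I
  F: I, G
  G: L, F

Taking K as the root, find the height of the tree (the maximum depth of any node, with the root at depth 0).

5

J sits deepest: K → A → I → C → E → J — 5 edges from the root.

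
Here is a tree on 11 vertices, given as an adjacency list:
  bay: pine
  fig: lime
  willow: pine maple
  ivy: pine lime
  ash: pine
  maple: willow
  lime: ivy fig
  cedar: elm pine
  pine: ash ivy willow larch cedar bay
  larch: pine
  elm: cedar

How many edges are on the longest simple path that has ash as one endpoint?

A farthest node from ash is fig.
The path ash-pine-ivy-lime-fig has 4 edges.

4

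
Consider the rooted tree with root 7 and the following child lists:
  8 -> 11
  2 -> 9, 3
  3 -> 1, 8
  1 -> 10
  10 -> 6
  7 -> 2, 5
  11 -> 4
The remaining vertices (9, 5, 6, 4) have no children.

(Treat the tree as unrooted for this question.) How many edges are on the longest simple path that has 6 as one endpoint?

A farthest node from 6 is 5 (4 also at distance 6).
The path 6 – 10 – 1 – 3 – 2 – 7 – 5 has 6 edges.

6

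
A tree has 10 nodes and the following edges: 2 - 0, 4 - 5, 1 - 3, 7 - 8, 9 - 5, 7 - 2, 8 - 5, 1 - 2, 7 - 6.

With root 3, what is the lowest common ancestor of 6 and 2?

2

6's ancestor chain is 6, 7, 2, 1, 3 and 2's is 2, 1, 3; they first meet at 2.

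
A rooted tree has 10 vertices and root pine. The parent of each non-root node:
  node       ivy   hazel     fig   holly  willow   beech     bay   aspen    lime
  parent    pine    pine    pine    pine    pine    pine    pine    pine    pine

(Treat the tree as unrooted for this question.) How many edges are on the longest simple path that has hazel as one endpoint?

A farthest node from hazel is ivy (willow, lime, aspen, bay, beech, holly, fig also at distance 2).
The path hazel-pine-ivy has 2 edges.

2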